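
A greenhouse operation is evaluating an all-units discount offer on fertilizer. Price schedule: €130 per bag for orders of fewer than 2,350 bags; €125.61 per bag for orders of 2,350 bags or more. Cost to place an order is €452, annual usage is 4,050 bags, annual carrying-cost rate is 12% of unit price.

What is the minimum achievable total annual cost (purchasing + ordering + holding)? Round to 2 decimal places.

€527,210.49

H₁ = 12%×€130 = €15.6000;  H₂ = 12%×€125.61 = €15.0732
EOQ₁ = √(2×4,050×452/15.6000) = 484.45  (< 2,350, feasible at tier 1)
EOQ₂ = √(2×4,050×452/15.0732) = 492.84  (< 2,350 → use Q = 2,350 at tier-2 price)
TC(tier 1 (EOQ₁), Q≈484.5) = €534,057.43
TC(tier 2, Q≈2,350.0) = €527,210.49
Minimum at tier 2: €527,210.49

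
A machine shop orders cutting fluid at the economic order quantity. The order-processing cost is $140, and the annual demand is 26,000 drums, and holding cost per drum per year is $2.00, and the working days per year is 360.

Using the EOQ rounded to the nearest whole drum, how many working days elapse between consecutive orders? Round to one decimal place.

Q* = √(2·D·S / H) = √(2·26,000·140 / 2) = √3,640,000.0 ≈ 1,907.88 → Q = 1,908 drums
Days between orders = 360 / (D/Q) = 360 / 13.627 ≈ 26.418

26.4 days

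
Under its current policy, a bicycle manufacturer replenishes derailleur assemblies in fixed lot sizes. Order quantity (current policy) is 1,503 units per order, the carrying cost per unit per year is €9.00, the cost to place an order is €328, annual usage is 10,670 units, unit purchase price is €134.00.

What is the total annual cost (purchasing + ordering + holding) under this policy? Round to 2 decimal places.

€1,438,872.02

Orders/yr = 10,670/1,503 = 7.099; ordering cost = 7.099 × €328 = €2,328.52
Average inventory = 1,503/2 = 751.5; holding cost = 751.5 × €9 = €6,763.50
Purchase cost = D·C = 10,670 × 134 = €1,429,780.00
Total = €2,328.52 + €6,763.50 + €1,429,780.00 = €1,438,872.02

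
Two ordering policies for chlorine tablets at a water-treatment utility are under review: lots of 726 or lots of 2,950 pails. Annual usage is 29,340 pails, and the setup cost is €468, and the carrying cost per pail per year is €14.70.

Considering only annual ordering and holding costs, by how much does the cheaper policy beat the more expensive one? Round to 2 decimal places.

For each Q, cost = (D/Q)·S + (Q/2)·H.
TC(726) = (29,340/726)×468 + (726/2)×14.7 = €24,249.49
TC(2,950) = (29,340/2,950)×468 + (2,950/2)×14.7 = €26,337.12
|ΔTC| = |€24,249.49 − €26,337.12| = €2,087.63

€2,087.63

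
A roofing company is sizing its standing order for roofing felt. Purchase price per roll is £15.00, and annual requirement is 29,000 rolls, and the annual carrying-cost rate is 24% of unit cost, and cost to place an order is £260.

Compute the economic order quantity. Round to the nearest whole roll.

Carrying cost H = £15 × 24% = £3.6000/roll/yr
EOQ = √(2DS/H) = √(2 × 29,000 × 260 / 3.6)
    = √(4,188,888.89) ≈ 2,046.68

2,047 rolls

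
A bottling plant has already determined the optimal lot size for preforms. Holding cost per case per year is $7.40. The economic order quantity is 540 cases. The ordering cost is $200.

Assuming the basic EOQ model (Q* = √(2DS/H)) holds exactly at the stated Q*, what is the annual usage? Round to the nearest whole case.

Since Q* = (2DS/H)^½, squaring gives Q*²·H = 2DS.
D = Q²H / (2S) = 540² × 7.4 / (2 × 200) = 5,394.60

5,395 cases per year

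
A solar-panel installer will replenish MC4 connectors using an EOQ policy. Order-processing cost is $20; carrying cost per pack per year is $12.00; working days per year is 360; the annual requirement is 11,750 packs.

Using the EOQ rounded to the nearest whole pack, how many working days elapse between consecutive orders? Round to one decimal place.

Q* = √(2·D·S / H) = √(2·11,750·20 / 12) = √39,166.7 ≈ 197.91 → Q = 198 packs
Cycle time = (working days × Q)/D = (360 × 198) / 11,750 = 6.066 days

6.1 days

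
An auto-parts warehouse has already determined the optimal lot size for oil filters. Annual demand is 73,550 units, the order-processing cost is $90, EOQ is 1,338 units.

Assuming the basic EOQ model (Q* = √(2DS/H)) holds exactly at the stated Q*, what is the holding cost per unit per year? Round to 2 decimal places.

$7.40

EOQ relation: Q² = 2DS/H, so rearrange for the unknown.
H = 2DS / Q² = 2 × 73,550 × 90 / 1,338² = 7.3951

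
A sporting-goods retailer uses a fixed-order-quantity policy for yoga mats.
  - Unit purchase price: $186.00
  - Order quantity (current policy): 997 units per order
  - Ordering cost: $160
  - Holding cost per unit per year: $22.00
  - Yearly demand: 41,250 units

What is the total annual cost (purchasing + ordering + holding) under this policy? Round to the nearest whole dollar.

Annual ordering cost = (D/Q)·S = (41,250/997) × 160 = $6,619.86
Annual holding cost  = (Q/2)·H = (997/2) × 22 = $10,967.00
Purchase cost = D·C = 41,250 × 186 = $7,672,500.00
Total = $6,619.86 + $10,967.00 + $7,672,500.00 = $7,690,086.86

$7,690,087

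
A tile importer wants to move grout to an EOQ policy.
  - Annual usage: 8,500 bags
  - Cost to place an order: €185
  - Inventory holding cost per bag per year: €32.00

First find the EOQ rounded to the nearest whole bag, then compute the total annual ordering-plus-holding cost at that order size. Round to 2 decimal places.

€10,031.96

EOQ = √(2DS/H) = √(2 × 8,500 × 185 / 32)
    = √(98,281.25) ≈ 313.50 → Q = 313 bags
Annual ordering cost = (D/Q)·S = (8,500/313) × 185 = €5,023.96
Annual holding cost  = (Q/2)·H = (313/2) × 32 = €5,008.00
Total = €5,023.96 + €5,008.00 = €10,031.96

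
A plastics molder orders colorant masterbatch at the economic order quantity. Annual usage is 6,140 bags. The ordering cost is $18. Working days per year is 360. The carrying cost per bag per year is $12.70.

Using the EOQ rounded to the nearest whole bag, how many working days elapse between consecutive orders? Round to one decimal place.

Optimal lot size Q* = (2 × 6,140 × $18 / $12.7)^½ ≈ 131.93 → Q = 132 bags
Days between orders = 360 / (D/Q) = 360 / 46.515 ≈ 7.739

7.7 days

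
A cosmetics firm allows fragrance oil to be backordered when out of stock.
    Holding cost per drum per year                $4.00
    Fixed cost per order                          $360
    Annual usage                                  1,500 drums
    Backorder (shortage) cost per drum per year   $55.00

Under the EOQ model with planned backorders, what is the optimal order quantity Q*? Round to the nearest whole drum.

538 drums

Q* = √(2DS/H) · √((H + b)/b)
   = √(2 × 1,500 × 360 / 4) · √((4 + 55) / 55)
   = 519.615 × 1.0357 ≈ 538.18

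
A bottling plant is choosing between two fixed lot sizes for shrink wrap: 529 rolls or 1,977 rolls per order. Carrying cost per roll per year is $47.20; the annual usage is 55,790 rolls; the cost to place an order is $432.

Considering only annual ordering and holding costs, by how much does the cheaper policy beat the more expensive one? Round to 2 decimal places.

For each Q, cost = (D/Q)·S + (Q/2)·H.
TC(529) = (55,790/529)×432 + (529/2)×47.2 = $58,044.48
TC(1,977) = (55,790/1,977)×432 + (1,977/2)×47.2 = $58,848.03
|ΔTC| = |$58,044.48 − $58,848.03| = $803.56

$803.56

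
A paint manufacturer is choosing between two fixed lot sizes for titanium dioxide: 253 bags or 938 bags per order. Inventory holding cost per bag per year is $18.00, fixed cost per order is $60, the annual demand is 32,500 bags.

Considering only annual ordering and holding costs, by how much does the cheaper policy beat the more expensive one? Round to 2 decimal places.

$536.38

For each Q, cost = (D/Q)·S + (Q/2)·H.
TC(253) = (32,500/253)×60 + (253/2)×18 = $9,984.51
TC(938) = (32,500/938)×60 + (938/2)×18 = $10,520.89
Cheaper: Q = 253.  Difference = $536.38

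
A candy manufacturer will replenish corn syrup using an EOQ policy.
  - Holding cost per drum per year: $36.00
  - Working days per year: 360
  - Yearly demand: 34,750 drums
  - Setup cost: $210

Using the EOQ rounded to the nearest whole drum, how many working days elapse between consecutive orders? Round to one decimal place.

Q* = √(2·D·S / H) = √(2·34,750·210 / 36) = √405,416.7 ≈ 636.72 → Q = 637 drums
Cycle time = (working days × Q)/D = (360 × 637) / 34,750 = 6.599 days

6.6 days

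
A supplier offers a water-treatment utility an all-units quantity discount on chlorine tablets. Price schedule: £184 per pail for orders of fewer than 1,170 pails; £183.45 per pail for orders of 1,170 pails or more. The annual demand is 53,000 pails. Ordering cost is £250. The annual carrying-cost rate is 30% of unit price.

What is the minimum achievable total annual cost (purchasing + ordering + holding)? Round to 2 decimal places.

H₁ = 30%×£184 = £55.2000;  H₂ = 30%×£183.45 = £55.0350
EOQ₁ = √(2×53,000×250/55.2000) = 692.87  (< 1,170, feasible at tier 1)
EOQ₂ = √(2×53,000×250/55.0350) = 693.91  (< 1,170 → use Q = 1,170 at tier-2 price)
TC(tier 1 (EOQ₁), Q≈692.9) = £9,790,246.57
TC(tier 2, Q≈1,170.0) = £9,766,370.26
Minimum at tier 2: £9,766,370.26

£9,766,370.26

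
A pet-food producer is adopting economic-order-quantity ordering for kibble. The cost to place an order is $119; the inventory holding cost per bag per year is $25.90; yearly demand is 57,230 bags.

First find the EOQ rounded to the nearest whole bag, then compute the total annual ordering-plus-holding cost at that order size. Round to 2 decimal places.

$18,782.36

2DS/H = 2·57,230·119/25.9 = 525,897.30
EOQ = √525,897.30 ≈ 725.19 → Q = 725 bags
Ordering: D/Q × S = 57,230/725 × $119 = $9,393.61
Holding:  Q/2 × H = 725/2 × $25.9 = $9,388.75
Total = $9,393.61 + $9,388.75 = $18,782.36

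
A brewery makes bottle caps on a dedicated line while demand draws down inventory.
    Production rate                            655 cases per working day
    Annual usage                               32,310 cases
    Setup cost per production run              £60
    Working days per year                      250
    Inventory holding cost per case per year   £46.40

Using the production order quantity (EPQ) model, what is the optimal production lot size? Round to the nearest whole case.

323 cases

d = 32,310/250 = 129.2400 cases/day;  effective holding cost H(1 − d/p) = 46.4·(1 − 129.2400/655) = 37.24468
Q* = √(2DS / H_eff) = √(2·32,310·60 / 37.24468) ≈ 322.65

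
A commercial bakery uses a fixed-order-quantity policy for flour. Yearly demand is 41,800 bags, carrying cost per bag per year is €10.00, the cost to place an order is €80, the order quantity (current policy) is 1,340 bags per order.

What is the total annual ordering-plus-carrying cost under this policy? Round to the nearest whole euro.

€9,196

Ordering: D/Q × S = 41,800/1,340 × €80 = €2,495.52
Holding:  Q/2 × H = 1,340/2 × €10 = €6,700.00
Total = €2,495.52 + €6,700.00 = €9,195.52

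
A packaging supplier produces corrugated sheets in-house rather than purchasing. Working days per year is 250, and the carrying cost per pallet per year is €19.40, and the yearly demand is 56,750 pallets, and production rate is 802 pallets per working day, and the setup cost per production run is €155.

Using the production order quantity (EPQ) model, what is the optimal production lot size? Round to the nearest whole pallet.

d = 56,750/250 = 227.0000 pallets/day;  effective holding cost H(1 − d/p) = 19.4·(1 − 227.0000/802) = 13.90898
Q* = √(2DS / H_eff) = √(2·56,750·155 / 13.90898) ≈ 1,124.65

1,125 pallets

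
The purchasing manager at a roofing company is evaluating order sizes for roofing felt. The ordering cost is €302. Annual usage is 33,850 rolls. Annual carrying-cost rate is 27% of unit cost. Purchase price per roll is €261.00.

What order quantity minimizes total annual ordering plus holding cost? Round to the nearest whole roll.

539 rolls

Carrying cost H = €261 × 27% = €70.4700/roll/yr
Optimal lot size Q* = (2 × 33,850 × €302 / €70.47)^½ ≈ 538.64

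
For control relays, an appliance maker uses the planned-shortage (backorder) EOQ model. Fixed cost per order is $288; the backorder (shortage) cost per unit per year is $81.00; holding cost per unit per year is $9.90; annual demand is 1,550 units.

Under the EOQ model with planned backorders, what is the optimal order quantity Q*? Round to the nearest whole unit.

318 units

Basic EOQ = √(2·1,550·288/9.9) = 300.303
Backorder adjustment √((H+b)/b) = √((9.9+81)/81) = 1.0593
Q* = 300.303 × 1.0593 ≈ 318.13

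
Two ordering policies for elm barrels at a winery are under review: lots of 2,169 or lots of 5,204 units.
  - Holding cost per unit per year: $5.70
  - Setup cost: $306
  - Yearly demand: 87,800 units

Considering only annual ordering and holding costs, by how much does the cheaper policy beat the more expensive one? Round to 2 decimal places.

$1,425.75

TC(Q) = (D/Q)S + (Q/2)H
TC(2,169) = (87,800/2,169)×306 + (2,169/2)×5.7 = $18,568.37
TC(5,204) = (87,800/5,204)×306 + (5,204/2)×5.7 = $19,994.12
|ΔTC| = |$18,568.37 − $19,994.12| = $1,425.75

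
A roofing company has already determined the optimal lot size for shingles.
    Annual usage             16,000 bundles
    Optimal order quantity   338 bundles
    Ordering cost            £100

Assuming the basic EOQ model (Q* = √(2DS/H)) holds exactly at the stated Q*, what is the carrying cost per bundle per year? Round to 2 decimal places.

£28.01

From Q* = √(2DS/H) ⇒ Q*² = 2DS/H.
H = 2DS / Q² = 2 × 16,000 × 100 / 338² = 28.0102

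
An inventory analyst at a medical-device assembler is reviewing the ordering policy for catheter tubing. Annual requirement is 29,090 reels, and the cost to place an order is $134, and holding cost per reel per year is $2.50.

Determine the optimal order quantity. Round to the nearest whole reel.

1,766 reels

2DS/H = 2·29,090·134/2.5 = 3,118,448.00
EOQ = √3,118,448.00 ≈ 1,765.91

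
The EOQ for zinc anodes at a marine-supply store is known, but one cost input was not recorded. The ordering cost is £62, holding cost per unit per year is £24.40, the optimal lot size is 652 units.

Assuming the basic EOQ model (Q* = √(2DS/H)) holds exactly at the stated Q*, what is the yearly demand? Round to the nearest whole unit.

83,649 units per year

From Q* = √(2DS/H) ⇒ Q*² = 2DS/H.
D = Q²H / (2S) = 652² × 24.4 / (2 × 62) = 83,649.50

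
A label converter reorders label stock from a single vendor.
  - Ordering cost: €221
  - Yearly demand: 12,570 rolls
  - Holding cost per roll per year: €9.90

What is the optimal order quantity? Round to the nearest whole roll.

Q* = √(2·D·S / H) = √(2·12,570·221 / 9.9) = √561,206.1 ≈ 749.14

749 rolls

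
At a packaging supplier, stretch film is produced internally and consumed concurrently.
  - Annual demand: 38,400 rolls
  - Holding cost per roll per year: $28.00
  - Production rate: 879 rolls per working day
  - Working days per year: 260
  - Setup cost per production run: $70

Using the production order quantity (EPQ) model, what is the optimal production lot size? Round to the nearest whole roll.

Daily demand d = 38,400/260 = 147.692; p = 879; 1 − d/p = 0.83198
EPQ = √(2DS / (H(1 − d/p)))
    = √(2 × 38,400 × 70 / (28 × 0.83198)) ≈ 480.39

480 rolls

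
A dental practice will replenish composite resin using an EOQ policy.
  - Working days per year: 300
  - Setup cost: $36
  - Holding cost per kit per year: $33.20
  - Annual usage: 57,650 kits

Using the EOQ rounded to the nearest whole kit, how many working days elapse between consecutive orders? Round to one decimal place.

1.8 days

EOQ = √(2DS/H) = √(2 × 57,650 × 36 / 33.2)
    = √(125,024.10) ≈ 353.59 → Q = 354 kits
T = Q/D × 300 days = 354/57,650 × 300 = 1.842 days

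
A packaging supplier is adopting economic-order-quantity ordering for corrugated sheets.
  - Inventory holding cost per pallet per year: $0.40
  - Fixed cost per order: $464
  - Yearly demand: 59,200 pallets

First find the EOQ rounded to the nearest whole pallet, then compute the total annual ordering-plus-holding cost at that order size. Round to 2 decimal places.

$4,687.75

Optimal lot size Q* = (2 × 59,200 × $464 / $0.4)^½ ≈ 11,719.39 → Q = 11,719 pallets
Ordering: D/Q × S = 59,200/11,719 × $464 = $2,343.95
Holding:  Q/2 × H = 11,719/2 × $0.4 = $2,343.80
Total = $2,343.95 + $2,343.80 = $4,687.75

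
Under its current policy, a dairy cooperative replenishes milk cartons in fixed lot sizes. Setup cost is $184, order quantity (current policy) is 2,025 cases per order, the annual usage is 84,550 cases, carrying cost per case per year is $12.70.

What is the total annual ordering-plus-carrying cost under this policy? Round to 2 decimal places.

Annual ordering cost = (D/Q)·S = (84,550/2,025) × 184 = $7,682.57
Annual holding cost  = (Q/2)·H = (2,025/2) × 12.7 = $12,858.75
Total = $7,682.57 + $12,858.75 = $20,541.32

$20,541.32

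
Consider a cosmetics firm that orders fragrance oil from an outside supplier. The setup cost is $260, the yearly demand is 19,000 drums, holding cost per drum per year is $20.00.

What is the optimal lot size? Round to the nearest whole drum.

EOQ = √(2DS/H) = √(2 × 19,000 × 260 / 20)
    = √(494,000.00) ≈ 702.85

703 drums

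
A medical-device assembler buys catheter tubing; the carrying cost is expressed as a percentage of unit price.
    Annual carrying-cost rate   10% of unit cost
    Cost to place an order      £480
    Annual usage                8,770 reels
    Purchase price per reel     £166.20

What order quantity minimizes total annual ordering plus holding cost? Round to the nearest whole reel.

712 reels

Holding cost per reel per year: H = 10% × £166.2 = £16.6200
Q* = √(2·D·S / H) = √(2·8,770·480 / 16.62) = √506,570.4 ≈ 711.74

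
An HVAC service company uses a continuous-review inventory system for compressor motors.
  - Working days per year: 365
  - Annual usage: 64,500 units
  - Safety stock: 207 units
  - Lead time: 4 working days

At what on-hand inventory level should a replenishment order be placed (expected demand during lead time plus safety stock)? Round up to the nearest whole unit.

Daily demand d = 64,500 / 365 = 176.712 units/day
Demand during lead time = 176.712 × 4 = 706.85
Reorder point = 706.85 + 207 = 913.85 → round up

914 units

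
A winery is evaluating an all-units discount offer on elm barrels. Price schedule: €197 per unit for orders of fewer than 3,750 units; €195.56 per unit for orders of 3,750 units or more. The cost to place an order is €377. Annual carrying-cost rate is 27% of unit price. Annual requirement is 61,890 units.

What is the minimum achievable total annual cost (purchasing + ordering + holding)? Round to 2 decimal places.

€12,208,432.66

H₁ = 27%×€197 = €53.1900;  H₂ = 27%×€195.56 = €52.8012
EOQ₁ = √(2×61,890×377/53.1900) = 936.66  (< 3,750, feasible at tier 1)
EOQ₂ = √(2×61,890×377/52.8012) = 940.10  (< 3,750 → use Q = 3,750 at tier-2 price)
TC(tier 1 (EOQ₁), Q≈936.7) = €12,242,150.82
TC(tier 2, Q≈3,750.0) = €12,208,432.66
Minimum at tier 2: €12,208,432.66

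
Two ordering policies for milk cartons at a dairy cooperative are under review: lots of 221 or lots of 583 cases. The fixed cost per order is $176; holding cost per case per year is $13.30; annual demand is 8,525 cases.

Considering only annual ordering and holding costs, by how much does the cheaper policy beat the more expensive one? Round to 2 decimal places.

$1,808.26

TC(Q) = (D/Q)S + (Q/2)H
TC(221) = (8,525/221)×176 + (221/2)×13.3 = $8,258.79
TC(583) = (8,525/583)×176 + (583/2)×13.3 = $6,450.53
|ΔTC| = |$8,258.79 − $6,450.53| = $1,808.26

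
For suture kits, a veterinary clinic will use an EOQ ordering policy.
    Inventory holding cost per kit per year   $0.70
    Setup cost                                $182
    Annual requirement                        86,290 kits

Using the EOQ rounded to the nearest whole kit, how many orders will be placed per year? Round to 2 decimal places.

Q* = √(2·D·S / H) = √(2·86,290·182 / 0.7) = √44,870,800.0 ≈ 6,698.57 → Q = 6,699
Orders per year = D/Q = 86,290 / 6,699 = 12.881

12.88 orders per year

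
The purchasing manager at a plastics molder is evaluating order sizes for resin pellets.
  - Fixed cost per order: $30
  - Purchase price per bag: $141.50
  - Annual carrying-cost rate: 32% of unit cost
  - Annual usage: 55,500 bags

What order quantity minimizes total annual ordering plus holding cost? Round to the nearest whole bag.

H = i·C = 0.32 × $141.5 = $45.2800 per bag-year
2DS/H = 2·55,500·30/45.28 = 73,542.40
EOQ = √73,542.40 ≈ 271.19

271 bags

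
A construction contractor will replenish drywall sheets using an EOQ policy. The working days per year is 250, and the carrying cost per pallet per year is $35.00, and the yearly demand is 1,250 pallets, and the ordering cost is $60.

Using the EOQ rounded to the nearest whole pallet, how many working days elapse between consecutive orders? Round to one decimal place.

2DS/H = 2·1,250·60/35 = 4,285.71
EOQ = √4,285.71 ≈ 65.47 → Q = 65 pallets
Days between orders = 250 / (D/Q) = 250 / 19.231 ≈ 13.000

13.0 days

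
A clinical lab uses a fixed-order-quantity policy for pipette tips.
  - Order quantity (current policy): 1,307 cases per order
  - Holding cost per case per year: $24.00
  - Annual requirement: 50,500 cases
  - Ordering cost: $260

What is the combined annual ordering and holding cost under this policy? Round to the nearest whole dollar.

Ordering: D/Q × S = 50,500/1,307 × $260 = $10,045.91
Holding:  Q/2 × H = 1,307/2 × $24 = $15,684.00
Total = $10,045.91 + $15,684.00 = $25,729.91

$25,730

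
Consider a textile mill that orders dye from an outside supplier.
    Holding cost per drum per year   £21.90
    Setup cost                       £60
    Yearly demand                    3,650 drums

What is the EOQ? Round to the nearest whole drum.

2DS/H = 2·3,650·60/21.9 = 20,000.00
EOQ = √20,000.00 ≈ 141.42

141 drums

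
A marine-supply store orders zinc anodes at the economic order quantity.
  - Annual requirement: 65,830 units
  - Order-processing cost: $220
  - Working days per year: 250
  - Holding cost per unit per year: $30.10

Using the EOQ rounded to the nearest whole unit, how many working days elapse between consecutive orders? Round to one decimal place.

Q* = √(2·D·S / H) = √(2·65,830·220 / 30.1) = √962,299.0 ≈ 980.97 → Q = 981 units
Days between orders = 250 / (D/Q) = 250 / 67.105 ≈ 3.726

3.7 days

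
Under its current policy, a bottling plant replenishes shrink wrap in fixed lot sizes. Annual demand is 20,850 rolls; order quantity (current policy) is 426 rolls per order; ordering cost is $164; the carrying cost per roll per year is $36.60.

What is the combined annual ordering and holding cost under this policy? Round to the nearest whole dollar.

$15,823

Orders/yr = 20,850/426 = 48.944; ordering cost = 48.944 × $164 = $8,026.76
Average inventory = 426/2 = 213; holding cost = 213 × $36.6 = $7,795.80
Total = $8,026.76 + $7,795.80 = $15,822.56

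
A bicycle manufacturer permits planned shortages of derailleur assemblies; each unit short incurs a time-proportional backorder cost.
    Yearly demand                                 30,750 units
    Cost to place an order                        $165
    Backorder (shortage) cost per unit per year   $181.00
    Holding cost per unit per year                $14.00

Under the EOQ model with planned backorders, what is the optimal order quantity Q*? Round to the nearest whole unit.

Q* = √(2DS/H) · √((H + b)/b)
   = √(2 × 30,750 × 165 / 14) · √((14 + 181) / 181)
   = 851.364 × 1.0380 ≈ 883.68

884 units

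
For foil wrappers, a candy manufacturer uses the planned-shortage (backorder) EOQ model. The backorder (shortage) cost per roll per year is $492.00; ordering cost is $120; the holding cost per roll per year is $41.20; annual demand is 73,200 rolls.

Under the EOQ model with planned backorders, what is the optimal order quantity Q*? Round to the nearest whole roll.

680 rolls

Q* = √(2DS/H) · √((H + b)/b)
   = √(2 × 73,200 × 120 / 41.2) · √((41.2 + 492) / 492)
   = 652.999 × 1.0410 ≈ 679.79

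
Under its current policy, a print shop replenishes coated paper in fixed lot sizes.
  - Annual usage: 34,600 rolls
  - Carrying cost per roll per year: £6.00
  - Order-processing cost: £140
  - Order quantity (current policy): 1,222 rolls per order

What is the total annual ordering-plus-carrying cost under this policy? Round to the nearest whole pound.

Orders/yr = 34,600/1,222 = 28.314; ordering cost = 28.314 × £140 = £3,963.99
Average inventory = 1,222/2 = 611; holding cost = 611 × £6 = £3,666.00
Total = £3,963.99 + £3,666.00 = £7,629.99

£7,630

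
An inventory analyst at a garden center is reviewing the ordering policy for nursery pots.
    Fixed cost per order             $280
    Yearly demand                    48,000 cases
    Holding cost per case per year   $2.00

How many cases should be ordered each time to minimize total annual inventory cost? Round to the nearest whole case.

3,666 cases

Q* = √(2·D·S / H) = √(2·48,000·280 / 2) = √13,440,000.0 ≈ 3,666.06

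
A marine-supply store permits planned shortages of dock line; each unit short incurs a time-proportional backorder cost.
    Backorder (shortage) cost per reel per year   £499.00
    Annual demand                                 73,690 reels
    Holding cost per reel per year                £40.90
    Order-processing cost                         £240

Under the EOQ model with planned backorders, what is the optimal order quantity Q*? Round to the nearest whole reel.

Basic EOQ = √(2·73,690·240/40.9) = 929.958
Backorder adjustment √((H+b)/b) = √((40.9+499)/499) = 1.0402
Q* = 929.958 × 1.0402 ≈ 967.32

967 reels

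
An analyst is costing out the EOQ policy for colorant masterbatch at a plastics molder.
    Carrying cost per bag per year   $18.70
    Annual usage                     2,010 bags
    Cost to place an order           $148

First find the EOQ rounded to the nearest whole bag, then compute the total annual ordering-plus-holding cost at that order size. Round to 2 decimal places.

$3,335.54

EOQ = √(2DS/H) = √(2 × 2,010 × 148 / 18.7)
    = √(31,816.04) ≈ 178.37 → Q = 178 bags
Annual ordering cost = (D/Q)·S = (2,010/178) × 148 = $1,671.24
Annual holding cost  = (Q/2)·H = (178/2) × 18.7 = $1,664.30
Total = $1,671.24 + $1,664.30 = $3,335.54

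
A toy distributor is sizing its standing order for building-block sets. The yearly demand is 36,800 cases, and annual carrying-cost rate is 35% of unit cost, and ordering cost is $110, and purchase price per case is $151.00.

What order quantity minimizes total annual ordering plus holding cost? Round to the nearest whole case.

391 cases

H = i·C = 0.35 × $151 = $52.8500 per case-year
Q* = √(2·D·S / H) = √(2·36,800·110 / 52.85) = √153,188.3 ≈ 391.39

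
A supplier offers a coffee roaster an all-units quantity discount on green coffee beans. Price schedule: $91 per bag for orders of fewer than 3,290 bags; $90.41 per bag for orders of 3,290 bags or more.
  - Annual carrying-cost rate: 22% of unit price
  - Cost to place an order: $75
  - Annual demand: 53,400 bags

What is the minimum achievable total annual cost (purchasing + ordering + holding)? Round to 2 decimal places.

H₁ = 22%×$91 = $20.0200;  H₂ = 22%×$90.41 = $19.8902
EOQ₁ = √(2×53,400×75/20.0200) = 632.53  (< 3,290, feasible at tier 1)
EOQ₂ = √(2×53,400×75/19.8902) = 634.60  (< 3,290 → use Q = 3,290 at tier-2 price)
TC(tier 1 (EOQ₁), Q≈632.5) = $4,872,063.34
TC(tier 2, Q≈3,290.0) = $4,861,830.70
Minimum at tier 2: $4,861,830.70

$4,861,830.70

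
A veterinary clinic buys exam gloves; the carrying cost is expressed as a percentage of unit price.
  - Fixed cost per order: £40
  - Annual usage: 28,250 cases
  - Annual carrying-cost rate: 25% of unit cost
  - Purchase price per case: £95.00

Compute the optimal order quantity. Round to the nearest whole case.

308 cases

H = i·C = 0.25 × £95 = £23.7500 per case-year
Q* = √(2·D·S / H) = √(2·28,250·40 / 23.75) = √95,157.9 ≈ 308.48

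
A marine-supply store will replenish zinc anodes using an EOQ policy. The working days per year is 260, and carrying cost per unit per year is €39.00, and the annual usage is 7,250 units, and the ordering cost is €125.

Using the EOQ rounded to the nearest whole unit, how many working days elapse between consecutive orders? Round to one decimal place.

7.7 days

2DS/H = 2·7,250·125/39 = 46,474.36
EOQ = √46,474.36 ≈ 215.58 → Q = 216 units
Days between orders = 260 / (D/Q) = 260 / 33.565 ≈ 7.746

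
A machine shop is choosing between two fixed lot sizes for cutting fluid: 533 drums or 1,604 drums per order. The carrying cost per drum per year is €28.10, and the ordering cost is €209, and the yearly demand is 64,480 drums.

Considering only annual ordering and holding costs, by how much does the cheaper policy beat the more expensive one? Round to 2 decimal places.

Annual cost at Q: ordering D·S/Q plus holding Q·H/2.
TC(533) = (64,480/533)×209 + (533/2)×28.1 = €32,772.55
TC(1,604) = (64,480/1,604)×209 + (1,604/2)×28.1 = €30,937.90
Lots of 1,604 are cheaper by €1,834.66.

€1,834.66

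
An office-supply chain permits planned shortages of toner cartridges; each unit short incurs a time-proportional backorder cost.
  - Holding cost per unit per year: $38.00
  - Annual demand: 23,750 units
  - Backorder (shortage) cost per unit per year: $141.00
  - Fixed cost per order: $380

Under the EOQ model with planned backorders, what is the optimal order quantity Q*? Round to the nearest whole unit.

Basic EOQ = √(2·23,750·380/38) = 689.202
Backorder adjustment √((H+b)/b) = √((38+141)/141) = 1.1267
Q* = 689.202 × 1.1267 ≈ 776.54

777 units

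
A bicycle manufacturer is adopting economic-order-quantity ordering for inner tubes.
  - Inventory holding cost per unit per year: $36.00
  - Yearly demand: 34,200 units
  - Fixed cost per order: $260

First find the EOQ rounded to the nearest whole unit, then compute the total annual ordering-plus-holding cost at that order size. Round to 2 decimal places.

$25,302.65

EOQ = √(2DS/H) = √(2 × 34,200 × 260 / 36)
    = √(494,000.00) ≈ 702.85 → Q = 703 units
Orders/yr = 34,200/703 = 48.649; ordering cost = 48.649 × $260 = $12,648.65
Average inventory = 703/2 = 351.5; holding cost = 351.5 × $36 = $12,654.00
Total = $12,648.65 + $12,654.00 = $25,302.65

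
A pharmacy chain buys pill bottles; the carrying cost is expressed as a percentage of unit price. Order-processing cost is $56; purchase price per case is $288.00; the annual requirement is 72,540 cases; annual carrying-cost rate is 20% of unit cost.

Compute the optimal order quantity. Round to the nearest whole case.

Carrying cost H = $288 × 20% = $57.6000/case/yr
Optimal lot size Q* = (2 × 72,540 × $56 / $57.6)^½ ≈ 375.57

376 cases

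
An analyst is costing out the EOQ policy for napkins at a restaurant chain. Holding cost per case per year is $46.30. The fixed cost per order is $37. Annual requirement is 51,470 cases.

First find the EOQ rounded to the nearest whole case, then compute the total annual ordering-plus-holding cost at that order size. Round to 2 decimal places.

$13,279.56

Q* = √(2·D·S / H) = √(2·51,470·37 / 46.3) = √82,263.1 ≈ 286.82 → Q = 287 cases
Orders/yr = 51,470/287 = 179.338; ordering cost = 179.338 × $37 = $6,635.51
Average inventory = 287/2 = 143.5; holding cost = 143.5 × $46.3 = $6,644.05
Total = $6,635.51 + $6,644.05 = $13,279.56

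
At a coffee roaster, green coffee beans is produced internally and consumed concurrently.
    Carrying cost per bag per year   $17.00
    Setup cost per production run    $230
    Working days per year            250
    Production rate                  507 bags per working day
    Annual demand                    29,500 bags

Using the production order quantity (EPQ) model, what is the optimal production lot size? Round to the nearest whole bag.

1,020 bags

d = 29,500/250 = 118.0000 bags/day;  effective holding cost H(1 − d/p) = 17·(1 − 118.0000/507) = 13.04339
Q* = √(2DS / H_eff) = √(2·29,500·230 / 13.04339) ≈ 1,019.99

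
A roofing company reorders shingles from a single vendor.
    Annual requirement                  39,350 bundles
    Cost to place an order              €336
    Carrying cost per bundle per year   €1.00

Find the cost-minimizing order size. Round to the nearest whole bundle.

5,142 bundles

EOQ = √(2DS/H) = √(2 × 39,350 × 336 / 1)
    = √(26,443,200.00) ≈ 5,142.30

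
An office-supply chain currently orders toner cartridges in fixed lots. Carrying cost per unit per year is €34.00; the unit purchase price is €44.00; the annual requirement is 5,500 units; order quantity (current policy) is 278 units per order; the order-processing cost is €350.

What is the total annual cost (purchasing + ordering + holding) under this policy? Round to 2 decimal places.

€253,650.46

Ordering: D/Q × S = 5,500/278 × €350 = €6,924.46
Holding:  Q/2 × H = 278/2 × €34 = €4,726.00
Purchase cost = D·C = 5,500 × 44 = €242,000.00
Total = €6,924.46 + €4,726.00 + €242,000.00 = €253,650.46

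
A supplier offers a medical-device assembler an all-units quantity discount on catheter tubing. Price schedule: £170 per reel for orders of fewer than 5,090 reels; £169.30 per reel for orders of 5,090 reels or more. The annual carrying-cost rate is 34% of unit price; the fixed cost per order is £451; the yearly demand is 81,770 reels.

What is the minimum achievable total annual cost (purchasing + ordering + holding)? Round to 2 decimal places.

H₁ = 34%×£170 = £57.8000;  H₂ = 34%×£169.30 = £57.5620
EOQ₁ = √(2×81,770×451/57.8000) = 1,129.63  (< 5,090, feasible at tier 1)
EOQ₂ = √(2×81,770×451/57.5620) = 1,131.96  (< 5,090 → use Q = 5,090 at tier-2 price)
TC(tier 1 (EOQ₁), Q≈1,129.6) = £13,966,192.63
TC(tier 2, Q≈5,090.0) = £13,997,401.53
Minimum at tier 1 (EOQ₁): £13,966,192.63

£13,966,192.63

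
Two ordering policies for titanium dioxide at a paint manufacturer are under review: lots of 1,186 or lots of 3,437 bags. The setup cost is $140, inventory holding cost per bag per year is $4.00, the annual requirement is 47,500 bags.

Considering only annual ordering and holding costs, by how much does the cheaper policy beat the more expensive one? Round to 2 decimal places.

$829.74

For each Q, cost = (D/Q)·S + (Q/2)·H.
TC(1,186) = (47,500/1,186)×140 + (1,186/2)×4 = $7,979.08
TC(3,437) = (47,500/3,437)×140 + (3,437/2)×4 = $8,808.83
|ΔTC| = |$7,979.08 − $8,808.83| = $829.74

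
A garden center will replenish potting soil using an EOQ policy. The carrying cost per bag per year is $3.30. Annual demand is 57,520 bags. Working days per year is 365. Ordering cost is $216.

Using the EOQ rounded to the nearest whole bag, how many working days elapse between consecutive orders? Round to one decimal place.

Optimal lot size Q* = (2 × 57,520 × $216 / $3.3)^½ ≈ 2,744.06 → Q = 2,744 bags
T = Q/D × 365 days = 2,744/57,520 × 365 = 17.412 days

17.4 days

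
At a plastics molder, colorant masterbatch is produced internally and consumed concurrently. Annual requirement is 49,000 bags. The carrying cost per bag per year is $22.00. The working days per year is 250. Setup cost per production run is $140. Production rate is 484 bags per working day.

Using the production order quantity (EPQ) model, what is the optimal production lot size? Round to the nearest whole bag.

d = 49,000/250 = 196.0000 bags/day;  effective holding cost H(1 − d/p) = 22·(1 − 196.0000/484) = 13.09091
Q* = √(2DS / H_eff) = √(2·49,000·140 / 13.09091) ≈ 1,023.75

1,024 bags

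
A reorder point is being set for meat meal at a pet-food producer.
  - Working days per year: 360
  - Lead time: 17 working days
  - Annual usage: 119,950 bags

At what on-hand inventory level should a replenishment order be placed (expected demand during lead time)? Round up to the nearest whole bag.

Daily demand d = 119,950 / 360 = 333.194 bags/day
Demand during lead time = 333.194 × 17 = 5,664.31
Reorder point = 5,664.31 → round up

5,665 bags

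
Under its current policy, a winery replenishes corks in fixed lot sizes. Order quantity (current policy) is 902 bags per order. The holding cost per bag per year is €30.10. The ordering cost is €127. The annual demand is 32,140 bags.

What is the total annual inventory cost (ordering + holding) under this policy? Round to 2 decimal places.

Ordering: D/Q × S = 32,140/902 × €127 = €4,525.25
Holding:  Q/2 × H = 902/2 × €30.1 = €13,575.10
Total = €4,525.25 + €13,575.10 = €18,100.35

€18,100.35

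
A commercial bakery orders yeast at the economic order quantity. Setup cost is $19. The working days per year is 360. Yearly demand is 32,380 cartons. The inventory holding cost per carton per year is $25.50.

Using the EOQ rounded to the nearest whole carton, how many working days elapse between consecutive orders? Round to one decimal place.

2.4 days

EOQ = √(2DS/H) = √(2 × 32,380 × 19 / 25.5)
    = √(48,252.55) ≈ 219.66 → Q = 220 cartons
T = Q/D × 360 days = 220/32,380 × 360 = 2.446 days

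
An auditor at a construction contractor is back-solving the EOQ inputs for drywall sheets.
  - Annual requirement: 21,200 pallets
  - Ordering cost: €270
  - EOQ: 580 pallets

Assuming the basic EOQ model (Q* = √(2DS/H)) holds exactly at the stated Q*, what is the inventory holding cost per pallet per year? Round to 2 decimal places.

€34.03

EOQ relation: Q² = 2DS/H, so rearrange for the unknown.
H = 2DS / Q² = 2 × 21,200 × 270 / 580² = 34.0309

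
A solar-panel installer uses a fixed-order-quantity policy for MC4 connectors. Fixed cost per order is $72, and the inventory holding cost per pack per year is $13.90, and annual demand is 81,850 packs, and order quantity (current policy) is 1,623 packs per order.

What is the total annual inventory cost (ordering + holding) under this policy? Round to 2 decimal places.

$14,910.90

Annual ordering cost = (D/Q)·S = (81,850/1,623) × 72 = $3,631.05
Annual holding cost  = (Q/2)·H = (1,623/2) × 13.9 = $11,279.85
Total = $3,631.05 + $11,279.85 = $14,910.90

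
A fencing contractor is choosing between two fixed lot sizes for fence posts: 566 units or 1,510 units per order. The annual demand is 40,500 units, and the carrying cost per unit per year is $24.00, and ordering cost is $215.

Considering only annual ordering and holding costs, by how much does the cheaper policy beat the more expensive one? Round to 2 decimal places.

Annual cost at Q: ordering D·S/Q plus holding Q·H/2.
TC(566) = (40,500/566)×215 + (566/2)×24 = $22,176.28
TC(1,510) = (40,500/1,510)×215 + (1,510/2)×24 = $23,886.56
|ΔTC| = |$22,176.28 − $23,886.56| = $1,710.28

$1,710.28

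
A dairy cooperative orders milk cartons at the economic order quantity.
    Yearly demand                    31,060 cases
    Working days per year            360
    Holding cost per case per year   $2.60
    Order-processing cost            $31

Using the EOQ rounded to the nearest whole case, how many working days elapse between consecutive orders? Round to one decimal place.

2DS/H = 2·31,060·31/2.6 = 740,661.54
EOQ = √740,661.54 ≈ 860.62 → Q = 861 cases
Cycle time = (working days × Q)/D = (360 × 861) / 31,060 = 9.979 days

10.0 days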